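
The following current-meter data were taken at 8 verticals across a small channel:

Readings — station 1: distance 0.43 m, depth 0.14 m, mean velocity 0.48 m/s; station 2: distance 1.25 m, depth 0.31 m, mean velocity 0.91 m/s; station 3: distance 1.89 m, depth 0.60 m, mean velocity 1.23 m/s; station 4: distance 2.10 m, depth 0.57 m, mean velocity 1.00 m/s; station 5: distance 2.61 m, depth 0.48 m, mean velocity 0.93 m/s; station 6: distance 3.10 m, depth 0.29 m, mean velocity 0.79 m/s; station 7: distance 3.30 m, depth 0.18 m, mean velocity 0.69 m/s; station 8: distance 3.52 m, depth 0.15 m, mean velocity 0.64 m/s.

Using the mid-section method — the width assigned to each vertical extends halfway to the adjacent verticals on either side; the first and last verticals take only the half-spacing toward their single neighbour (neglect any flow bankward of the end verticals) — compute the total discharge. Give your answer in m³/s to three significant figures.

w_1 = (1.25 − 0.43)/2 = 0.41 m; q_1 = 0.48 × 0.14 × 0.41 = 0.02755 m³/s
w_2 = (1.89 − 0.43)/2 = 0.73 m; q_2 = 0.91 × 0.31 × 0.73 = 0.2059 m³/s
w_3 = (2.10 − 1.25)/2 = 0.425 m; q_3 = 1.23 × 0.60 × 0.425 = 0.3137 m³/s
w_4 = (2.61 − 1.89)/2 = 0.36 m; q_4 = 1.00 × 0.57 × 0.36 = 0.2052 m³/s
w_5 = (3.10 − 2.10)/2 = 0.5 m; q_5 = 0.93 × 0.48 × 0.5 = 0.2232 m³/s
w_6 = (3.30 − 2.61)/2 = 0.345 m; q_6 = 0.79 × 0.29 × 0.345 = 0.07904 m³/s
w_7 = (3.52 − 3.10)/2 = 0.21 m; q_7 = 0.69 × 0.18 × 0.21 = 0.02608 m³/s
w_8 = (3.52 − 3.30)/2 = 0.11 m; q_8 = 0.64 × 0.15 × 0.11 = 0.01056 m³/s
Q = Σ qᵢ = 1.091 m³/s

1.09 m³/s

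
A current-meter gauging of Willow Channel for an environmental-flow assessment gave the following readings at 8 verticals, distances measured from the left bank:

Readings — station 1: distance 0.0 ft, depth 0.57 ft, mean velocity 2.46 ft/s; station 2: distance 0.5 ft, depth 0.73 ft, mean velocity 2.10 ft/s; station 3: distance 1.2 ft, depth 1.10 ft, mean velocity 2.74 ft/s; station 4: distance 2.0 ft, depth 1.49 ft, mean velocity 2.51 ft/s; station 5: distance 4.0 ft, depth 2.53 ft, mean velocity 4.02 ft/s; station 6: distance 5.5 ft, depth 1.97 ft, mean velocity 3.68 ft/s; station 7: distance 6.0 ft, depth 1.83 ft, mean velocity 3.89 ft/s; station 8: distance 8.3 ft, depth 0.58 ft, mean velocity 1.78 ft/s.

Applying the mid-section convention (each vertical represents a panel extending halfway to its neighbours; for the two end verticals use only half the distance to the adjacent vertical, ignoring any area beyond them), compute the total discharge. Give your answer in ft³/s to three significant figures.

w_1 = (0.5 − 0.0)/2 = 0.25 ft; q_1 = 2.46 × 0.57 × 0.25 = 0.3506 ft³/s
w_2 = (1.2 − 0.0)/2 = 0.6 ft; q_2 = 2.10 × 0.73 × 0.6 = 0.9198 ft³/s
w_3 = (2.0 − 0.5)/2 = 0.75 ft; q_3 = 2.74 × 1.10 × 0.75 = 2.261 ft³/s
w_4 = (4.0 − 1.2)/2 = 1.4 ft; q_4 = 2.51 × 1.49 × 1.4 = 5.236 ft³/s
w_5 = (5.5 − 2.0)/2 = 1.75 ft; q_5 = 4.02 × 2.53 × 1.75 = 17.80 ft³/s
w_6 = (6.0 − 4.0)/2 = 1 ft; q_6 = 3.68 × 1.97 × 1 = 7.250 ft³/s
w_7 = (8.3 − 5.5)/2 = 1.4 ft; q_7 = 3.89 × 1.83 × 1.4 = 9.966 ft³/s
w_8 = (8.3 − 6.0)/2 = 1.15 ft; q_8 = 1.78 × 0.58 × 1.15 = 1.187 ft³/s
Q = Σ qᵢ = 44.97 ft³/s

45.0 ft³/s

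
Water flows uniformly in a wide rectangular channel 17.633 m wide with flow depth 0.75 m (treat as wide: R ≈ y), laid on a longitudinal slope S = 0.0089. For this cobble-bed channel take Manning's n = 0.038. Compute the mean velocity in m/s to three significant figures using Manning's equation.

2.05 m/s

A = b·y = 17.633 × 0.75 = 13.22 m²
Wide channel: R ≈ y = 0.75 m
Q = (1/n)·A·R^(2/3)·S^(1/2) = (1/0.038) × 13.22 × 0.7500^(2/3) × 0.0089^(1/2) = 27.10 m³/s
V = Q/A = 27.10/13.22 = 2.049 m/s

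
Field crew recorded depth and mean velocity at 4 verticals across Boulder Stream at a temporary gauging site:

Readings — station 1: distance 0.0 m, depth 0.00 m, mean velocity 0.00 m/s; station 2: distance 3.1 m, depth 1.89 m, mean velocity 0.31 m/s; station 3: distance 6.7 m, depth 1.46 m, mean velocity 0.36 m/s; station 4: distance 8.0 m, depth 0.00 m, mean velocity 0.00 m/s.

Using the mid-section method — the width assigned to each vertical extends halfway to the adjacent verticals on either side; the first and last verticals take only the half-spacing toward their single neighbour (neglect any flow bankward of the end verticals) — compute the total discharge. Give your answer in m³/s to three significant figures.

w_2 = (6.7 − 0.0)/2 = 3.35 m; q_2 = 0.31 × 1.89 × 3.35 = 1.963 m³/s
w_3 = (8.0 − 3.1)/2 = 2.45 m; q_3 = 0.36 × 1.46 × 2.45 = 1.288 m³/s
Stations 1, 4 contribute zero (depth or velocity is 0).
Q = Σ qᵢ = 3.250 m³/s

3.25 m³/s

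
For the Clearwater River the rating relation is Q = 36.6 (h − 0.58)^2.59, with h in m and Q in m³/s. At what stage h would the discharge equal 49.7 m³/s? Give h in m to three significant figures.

h − h₀ = (Q/C)^(1/b) = (49.7/36.6)^(1/2.59) = 1.125 m
h = 0.58 + 1.125 = 1.705 m

1.71 m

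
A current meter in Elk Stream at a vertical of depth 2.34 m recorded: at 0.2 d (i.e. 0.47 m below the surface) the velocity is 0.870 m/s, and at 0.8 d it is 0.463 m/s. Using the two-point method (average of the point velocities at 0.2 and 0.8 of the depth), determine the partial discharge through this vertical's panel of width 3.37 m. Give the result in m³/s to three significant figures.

v̄ = (0.870 + 0.463) / 2 = 0.6665 m/s
q = v̄ × d × w = 0.6665 × 2.34 × 3.37 = 5.256 m³/s

5.26 m³/s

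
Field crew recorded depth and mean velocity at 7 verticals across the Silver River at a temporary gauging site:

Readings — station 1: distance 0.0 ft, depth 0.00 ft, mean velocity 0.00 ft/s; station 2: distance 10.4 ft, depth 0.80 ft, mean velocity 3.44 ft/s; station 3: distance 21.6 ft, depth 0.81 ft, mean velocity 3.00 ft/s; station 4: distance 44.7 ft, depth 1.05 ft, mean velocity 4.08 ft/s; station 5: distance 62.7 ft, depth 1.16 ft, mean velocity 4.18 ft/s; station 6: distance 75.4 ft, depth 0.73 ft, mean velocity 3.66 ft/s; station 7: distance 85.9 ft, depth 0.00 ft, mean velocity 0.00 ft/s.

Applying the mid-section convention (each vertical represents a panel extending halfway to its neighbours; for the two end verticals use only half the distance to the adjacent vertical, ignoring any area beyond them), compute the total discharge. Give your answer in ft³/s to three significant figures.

265 ft³/s

w_2 = (21.6 − 0.0)/2 = 10.8 ft; q_2 = 3.44 × 0.80 × 10.8 = 29.72 ft³/s
w_3 = (44.7 − 10.4)/2 = 17.15 ft; q_3 = 3.00 × 0.81 × 17.15 = 41.67 ft³/s
w_4 = (62.7 − 21.6)/2 = 20.55 ft; q_4 = 4.08 × 1.05 × 20.55 = 88.04 ft³/s
w_5 = (75.4 − 44.7)/2 = 15.35 ft; q_5 = 4.18 × 1.16 × 15.35 = 74.43 ft³/s
w_6 = (85.9 − 62.7)/2 = 11.6 ft; q_6 = 3.66 × 0.73 × 11.6 = 30.99 ft³/s
Stations 1, 7 contribute zero (depth or velocity is 0).
Q = Σ qᵢ = 264.9 ft³/s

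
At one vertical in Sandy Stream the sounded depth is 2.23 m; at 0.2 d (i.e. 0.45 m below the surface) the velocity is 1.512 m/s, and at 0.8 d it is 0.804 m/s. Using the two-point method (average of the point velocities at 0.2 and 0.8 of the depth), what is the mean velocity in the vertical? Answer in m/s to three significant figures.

1.16 m/s

v̄ = (1.512 + 0.804) / 2 = 1.158 m/s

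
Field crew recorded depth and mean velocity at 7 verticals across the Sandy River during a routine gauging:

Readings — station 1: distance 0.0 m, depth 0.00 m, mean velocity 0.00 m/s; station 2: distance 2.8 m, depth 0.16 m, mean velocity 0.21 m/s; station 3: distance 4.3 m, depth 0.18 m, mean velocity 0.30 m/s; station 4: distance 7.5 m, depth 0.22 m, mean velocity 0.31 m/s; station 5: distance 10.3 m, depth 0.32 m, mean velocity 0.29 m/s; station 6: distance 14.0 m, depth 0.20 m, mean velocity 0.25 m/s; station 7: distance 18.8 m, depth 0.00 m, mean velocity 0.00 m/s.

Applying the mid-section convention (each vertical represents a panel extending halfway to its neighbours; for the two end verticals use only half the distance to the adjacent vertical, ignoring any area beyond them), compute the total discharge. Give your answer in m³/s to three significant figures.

w_2 = (4.3 − 0.0)/2 = 2.15 m; q_2 = 0.21 × 0.16 × 2.15 = 0.07224 m³/s
w_3 = (7.5 − 2.8)/2 = 2.35 m; q_3 = 0.30 × 0.18 × 2.35 = 0.1269 m³/s
w_4 = (10.3 − 4.3)/2 = 3 m; q_4 = 0.31 × 0.22 × 3 = 0.2046 m³/s
w_5 = (14.0 − 7.5)/2 = 3.25 m; q_5 = 0.29 × 0.32 × 3.25 = 0.3016 m³/s
w_6 = (18.8 − 10.3)/2 = 4.25 m; q_6 = 0.25 × 0.20 × 4.25 = 0.2125 m³/s
Stations 1, 7 contribute zero (depth or velocity is 0).
Q = Σ qᵢ = 0.9178 m³/s

0.918 m³/s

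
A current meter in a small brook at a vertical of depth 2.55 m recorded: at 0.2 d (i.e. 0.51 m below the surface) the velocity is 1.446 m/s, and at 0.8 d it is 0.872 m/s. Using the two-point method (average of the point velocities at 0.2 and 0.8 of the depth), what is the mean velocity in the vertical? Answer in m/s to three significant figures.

1.16 m/s

v̄ = (1.446 + 0.872) / 2 = 1.159 m/s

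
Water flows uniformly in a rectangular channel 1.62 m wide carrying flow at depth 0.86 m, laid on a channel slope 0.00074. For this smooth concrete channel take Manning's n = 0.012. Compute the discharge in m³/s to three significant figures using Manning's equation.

1.76 m³/s

A = b·y = 1.62 × 0.86 = 1.393 m²
P = b + 2y = 1.62 + 2×0.86 = 3.340 m
R = A/P = 1.393/3.340 = 0.4171 m
Q = (1/n)·A·R^(2/3)·S^(1/2) = (1/0.012) × 1.393 × 0.4171^(2/3) × 0.00074^(1/2) = 1.763 m³/s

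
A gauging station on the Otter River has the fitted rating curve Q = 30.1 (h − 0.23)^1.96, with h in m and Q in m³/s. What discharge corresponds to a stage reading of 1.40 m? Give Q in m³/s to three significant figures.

Q = 30.1 × (1.40 − 0.23)^1.96 = 30.1 × 1.17^1.96 = 40.95 m³/s

40.9 m³/s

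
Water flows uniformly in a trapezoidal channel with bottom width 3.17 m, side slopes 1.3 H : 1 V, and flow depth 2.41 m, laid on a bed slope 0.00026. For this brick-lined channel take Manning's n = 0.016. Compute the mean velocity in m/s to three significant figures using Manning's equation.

A = (b + z·y)·y = (3.17 + 1.3×2.41)×2.41 = 15.19 m²
P = b + 2y√(1+z²) = 3.17 + 2×2.41×√(1+1.3²) = 11.08 m
R = A/P = 15.19/11.08 = 1.372 m
Q = (1/n)·A·R^(2/3)·S^(1/2) = (1/0.016) × 15.19 × 1.372^(2/3) × 0.00026^(1/2) = 18.90 m³/s
V = Q/A = 18.90/15.19 = 1.244 m/s

1.24 m/s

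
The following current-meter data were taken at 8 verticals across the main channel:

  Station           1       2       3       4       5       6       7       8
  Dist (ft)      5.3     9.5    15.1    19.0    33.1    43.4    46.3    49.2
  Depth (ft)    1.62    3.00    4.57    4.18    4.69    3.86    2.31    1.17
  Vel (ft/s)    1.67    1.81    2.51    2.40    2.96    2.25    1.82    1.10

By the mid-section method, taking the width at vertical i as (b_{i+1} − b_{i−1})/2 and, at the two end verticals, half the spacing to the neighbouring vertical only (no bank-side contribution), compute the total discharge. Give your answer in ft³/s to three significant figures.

418 ft³/s

w_1 = (9.5 − 5.3)/2 = 2.1 ft; q_1 = 1.67 × 1.62 × 2.1 = 5.681 ft³/s
w_2 = (15.1 − 5.3)/2 = 4.9 ft; q_2 = 1.81 × 3.00 × 4.9 = 26.61 ft³/s
w_3 = (19.0 − 9.5)/2 = 4.75 ft; q_3 = 2.51 × 4.57 × 4.75 = 54.49 ft³/s
w_4 = (33.1 − 15.1)/2 = 9 ft; q_4 = 2.40 × 4.18 × 9 = 90.29 ft³/s
w_5 = (43.4 − 19.0)/2 = 12.2 ft; q_5 = 2.96 × 4.69 × 12.2 = 169.4 ft³/s
w_6 = (46.3 − 33.1)/2 = 6.6 ft; q_6 = 2.25 × 3.86 × 6.6 = 57.32 ft³/s
w_7 = (49.2 − 43.4)/2 = 2.9 ft; q_7 = 1.82 × 2.31 × 2.9 = 12.19 ft³/s
w_8 = (49.2 − 46.3)/2 = 1.45 ft; q_8 = 1.10 × 1.17 × 1.45 = 1.866 ft³/s
Q = Σ qᵢ = 417.8 ft³/s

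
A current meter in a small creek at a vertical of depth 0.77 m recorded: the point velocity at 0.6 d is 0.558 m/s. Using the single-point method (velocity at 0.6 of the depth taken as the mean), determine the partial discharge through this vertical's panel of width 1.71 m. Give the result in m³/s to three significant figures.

v̄ = v₀.₆ = 0.558 m/s
q = v̄ × d × w = 0.5580 × 0.77 × 1.71 = 0.7347 m³/s

0.735 m³/s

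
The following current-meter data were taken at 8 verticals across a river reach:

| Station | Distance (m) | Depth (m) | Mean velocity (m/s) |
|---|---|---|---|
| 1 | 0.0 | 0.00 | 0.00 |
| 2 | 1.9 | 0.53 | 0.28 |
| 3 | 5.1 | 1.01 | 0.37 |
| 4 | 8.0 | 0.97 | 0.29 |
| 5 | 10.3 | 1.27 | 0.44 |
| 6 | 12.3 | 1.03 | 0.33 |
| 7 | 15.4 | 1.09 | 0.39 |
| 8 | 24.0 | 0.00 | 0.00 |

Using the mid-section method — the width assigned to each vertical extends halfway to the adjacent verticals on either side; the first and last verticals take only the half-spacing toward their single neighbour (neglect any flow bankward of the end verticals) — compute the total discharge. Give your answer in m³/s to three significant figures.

6.80 m³/s

w_2 = (5.1 − 0.0)/2 = 2.55 m; q_2 = 0.28 × 0.53 × 2.55 = 0.3784 m³/s
w_3 = (8.0 − 1.9)/2 = 3.05 m; q_3 = 0.37 × 1.01 × 3.05 = 1.140 m³/s
w_4 = (10.3 − 5.1)/2 = 2.6 m; q_4 = 0.29 × 0.97 × 2.6 = 0.7314 m³/s
w_5 = (12.3 − 8.0)/2 = 2.15 m; q_5 = 0.44 × 1.27 × 2.15 = 1.201 m³/s
w_6 = (15.4 − 10.3)/2 = 2.55 m; q_6 = 0.33 × 1.03 × 2.55 = 0.8667 m³/s
w_7 = (24.0 − 12.3)/2 = 5.85 m; q_7 = 0.39 × 1.09 × 5.85 = 2.487 m³/s
Stations 1, 8 contribute zero (depth or velocity is 0).
Q = Σ qᵢ = 6.805 m³/s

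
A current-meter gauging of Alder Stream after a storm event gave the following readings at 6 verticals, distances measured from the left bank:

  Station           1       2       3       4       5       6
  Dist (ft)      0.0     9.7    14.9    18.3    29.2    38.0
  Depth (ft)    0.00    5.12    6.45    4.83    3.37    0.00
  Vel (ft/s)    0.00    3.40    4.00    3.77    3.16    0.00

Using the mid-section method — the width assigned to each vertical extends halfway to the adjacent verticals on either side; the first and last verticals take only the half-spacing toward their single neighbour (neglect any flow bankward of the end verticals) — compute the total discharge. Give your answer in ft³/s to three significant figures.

w_2 = (14.9 − 0.0)/2 = 7.45 ft; q_2 = 3.40 × 5.12 × 7.45 = 129.7 ft³/s
w_3 = (18.3 − 9.7)/2 = 4.3 ft; q_3 = 4.00 × 6.45 × 4.3 = 110.9 ft³/s
w_4 = (29.2 − 14.9)/2 = 7.15 ft; q_4 = 3.77 × 4.83 × 7.15 = 130.2 ft³/s
w_5 = (38.0 − 18.3)/2 = 9.85 ft; q_5 = 3.16 × 3.37 × 9.85 = 104.9 ft³/s
Stations 1, 6 contribute zero (depth or velocity is 0).
Q = Σ qᵢ = 475.7 ft³/s

476 ft³/s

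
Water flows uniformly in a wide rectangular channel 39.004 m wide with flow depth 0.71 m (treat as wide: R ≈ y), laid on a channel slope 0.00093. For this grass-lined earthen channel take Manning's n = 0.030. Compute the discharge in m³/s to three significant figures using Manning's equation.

22.4 m³/s

A = b·y = 39.004 × 0.71 = 27.69 m²
Wide channel: R ≈ y = 0.71 m
Q = (1/n)·A·R^(2/3)·S^(1/2) = (1/0.030) × 27.69 × 0.7100^(2/3) × 0.00093^(1/2) = 22.40 m³/s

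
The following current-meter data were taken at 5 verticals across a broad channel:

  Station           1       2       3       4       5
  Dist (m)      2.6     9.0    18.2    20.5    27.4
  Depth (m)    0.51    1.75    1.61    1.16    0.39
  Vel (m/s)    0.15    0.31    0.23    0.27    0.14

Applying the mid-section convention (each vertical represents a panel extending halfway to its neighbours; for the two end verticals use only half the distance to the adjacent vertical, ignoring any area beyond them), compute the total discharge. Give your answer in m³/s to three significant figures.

w_1 = (9.0 − 2.6)/2 = 3.2 m; q_1 = 0.15 × 0.51 × 3.2 = 0.2448 m³/s
w_2 = (18.2 − 2.6)/2 = 7.8 m; q_2 = 0.31 × 1.75 × 7.8 = 4.232 m³/s
w_3 = (20.5 − 9.0)/2 = 5.75 m; q_3 = 0.23 × 1.61 × 5.75 = 2.129 m³/s
w_4 = (27.4 − 18.2)/2 = 4.6 m; q_4 = 0.27 × 1.16 × 4.6 = 1.441 m³/s
w_5 = (27.4 − 20.5)/2 = 3.45 m; q_5 = 0.14 × 0.39 × 3.45 = 0.1884 m³/s
Q = Σ qᵢ = 8.235 m³/s

8.23 m³/s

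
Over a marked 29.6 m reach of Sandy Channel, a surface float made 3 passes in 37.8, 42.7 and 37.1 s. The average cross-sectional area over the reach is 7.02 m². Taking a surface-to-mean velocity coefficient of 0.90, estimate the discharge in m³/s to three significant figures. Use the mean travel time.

t̄ = (37.8 + 42.7 + 37.1) / 3 = 39.2 s
v_surface = L / t̄ = 29.6 / 39.2 = 0.7551 m/s
v_mean = 0.90 × 0.7551 = 0.6796 m/s
Q = A × v_mean = 7.02 × 0.6796 = 4.771 m³/s

4.77 m³/s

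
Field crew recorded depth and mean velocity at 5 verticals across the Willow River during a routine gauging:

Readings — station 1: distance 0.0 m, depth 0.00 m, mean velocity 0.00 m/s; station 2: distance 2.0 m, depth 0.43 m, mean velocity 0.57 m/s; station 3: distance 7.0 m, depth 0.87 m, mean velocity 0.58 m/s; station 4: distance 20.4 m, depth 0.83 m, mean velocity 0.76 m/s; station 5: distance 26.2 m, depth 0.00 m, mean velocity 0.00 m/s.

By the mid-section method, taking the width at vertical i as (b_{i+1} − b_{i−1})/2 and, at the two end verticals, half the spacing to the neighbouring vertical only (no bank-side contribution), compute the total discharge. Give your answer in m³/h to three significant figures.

w_2 = (7.0 − 0.0)/2 = 3.5 m; q_2 = 0.57 × 0.43 × 3.5 = 0.8579 m³/s
w_3 = (20.4 − 2.0)/2 = 9.2 m; q_3 = 0.58 × 0.87 × 9.2 = 4.642 m³/s
w_4 = (26.2 − 7.0)/2 = 9.6 m; q_4 = 0.76 × 0.83 × 9.6 = 6.056 m³/s
Stations 1, 5 contribute zero (depth or velocity is 0).
Q = Σ qᵢ = 11.56 m³/s
= 11.56 × 3600 = 41600 m³/h

41600 m³/h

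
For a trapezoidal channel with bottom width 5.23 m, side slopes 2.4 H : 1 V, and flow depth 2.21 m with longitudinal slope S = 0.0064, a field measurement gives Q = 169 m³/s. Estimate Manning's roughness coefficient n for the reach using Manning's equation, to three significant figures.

A = (b + z·y)·y = (5.23 + 2.4×2.21)×2.21 = 23.28 m²
P = b + 2y√(1+z²) = 5.23 + 2×2.21×√(1+2.4²) = 16.72 m
R = A/P = 23.28/16.72 = 1.392 m
n = (1/Q)·A·R^(2/3)·S^(1/2) = (1/169) × 23.28 × 1.247 × 0.08000 = 0.01374

0.0137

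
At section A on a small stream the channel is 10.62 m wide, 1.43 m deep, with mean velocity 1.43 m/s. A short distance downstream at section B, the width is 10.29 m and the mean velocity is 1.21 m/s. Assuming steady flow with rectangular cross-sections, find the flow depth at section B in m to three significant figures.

Q = A₁V₁ = (10.62×1.43) × 1.43 = 21.72 m³/s
d₂ = Q/(b₂ V₂) = 21.72/(10.29×1.21) = 1.744 m

1.74 m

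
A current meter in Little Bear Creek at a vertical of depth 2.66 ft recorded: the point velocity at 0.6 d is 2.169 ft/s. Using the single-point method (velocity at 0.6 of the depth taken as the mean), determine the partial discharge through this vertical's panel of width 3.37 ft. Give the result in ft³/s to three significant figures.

v̄ = v₀.₆ = 2.169 ft/s
q = v̄ × d × w = 2.169 × 2.66 × 3.37 = 19.44 ft³/s

19.4 ft³/s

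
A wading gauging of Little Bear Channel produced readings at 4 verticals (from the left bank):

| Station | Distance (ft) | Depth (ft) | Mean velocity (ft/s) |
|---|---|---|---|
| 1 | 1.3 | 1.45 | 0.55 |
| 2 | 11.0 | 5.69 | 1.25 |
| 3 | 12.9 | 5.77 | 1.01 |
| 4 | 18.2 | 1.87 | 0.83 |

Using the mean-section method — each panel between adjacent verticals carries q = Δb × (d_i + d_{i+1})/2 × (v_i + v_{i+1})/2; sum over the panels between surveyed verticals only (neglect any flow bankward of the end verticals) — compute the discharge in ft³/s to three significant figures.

62.1 ft³/s

Panel 1-2: Δb = 9.7 ft, d̄ = (1.45+5.69)/2 = 3.57, v̄ = (0.55+1.25)/2 = 0.9 → q = 9.7×3.57×0.9 = 31.17 ft³/s
Panel 2-3: Δb = 1.9 ft, d̄ = (5.69+5.77)/2 = 5.73, v̄ = (1.25+1.01)/2 = 1.13 → q = 1.9×5.73×1.13 = 12.30 ft³/s
Panel 3-4: Δb = 5.3 ft, d̄ = (5.77+1.87)/2 = 3.82, v̄ = (1.01+0.83)/2 = 0.92 → q = 5.3×3.82×0.92 = 18.63 ft³/s
Q = Σ q = 62.09 ft³/s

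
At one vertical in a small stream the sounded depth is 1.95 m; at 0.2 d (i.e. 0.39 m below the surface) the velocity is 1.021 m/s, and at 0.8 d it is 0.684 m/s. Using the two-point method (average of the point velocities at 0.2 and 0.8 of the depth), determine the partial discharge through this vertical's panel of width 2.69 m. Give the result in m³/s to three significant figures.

4.47 m³/s

v̄ = (1.021 + 0.684) / 2 = 0.8525 m/s
q = v̄ × d × w = 0.8525 × 1.95 × 2.69 = 4.472 m³/s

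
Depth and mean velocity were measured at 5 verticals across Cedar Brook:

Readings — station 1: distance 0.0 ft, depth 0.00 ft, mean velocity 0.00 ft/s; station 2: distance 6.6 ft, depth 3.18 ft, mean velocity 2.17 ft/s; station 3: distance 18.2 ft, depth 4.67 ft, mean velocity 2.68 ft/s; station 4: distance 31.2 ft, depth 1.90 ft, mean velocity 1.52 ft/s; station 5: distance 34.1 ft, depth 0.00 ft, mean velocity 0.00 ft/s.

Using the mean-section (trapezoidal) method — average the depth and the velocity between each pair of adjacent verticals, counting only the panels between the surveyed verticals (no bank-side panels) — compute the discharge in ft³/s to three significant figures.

214 ft³/s

Panel 1-2: Δb = 6.6 ft, d̄ = (0.00+3.18)/2 = 1.59, v̄ = (0.00+2.17)/2 = 1.085 → q = 6.6×1.59×1.085 = 11.39 ft³/s
Panel 2-3: Δb = 11.6 ft, d̄ = (3.18+4.67)/2 = 3.925, v̄ = (2.17+2.68)/2 = 2.425 → q = 11.6×3.925×2.425 = 110.4 ft³/s
Panel 3-4: Δb = 13 ft, d̄ = (4.67+1.90)/2 = 3.285, v̄ = (2.68+1.52)/2 = 2.1 → q = 13×3.285×2.1 = 89.68 ft³/s
Panel 4-5: Δb = 2.9 ft, d̄ = (1.90+0.00)/2 = 0.95, v̄ = (1.52+0.00)/2 = 0.76 → q = 2.9×0.95×0.76 = 2.094 ft³/s
Q = Σ q = 213.6 ft³/s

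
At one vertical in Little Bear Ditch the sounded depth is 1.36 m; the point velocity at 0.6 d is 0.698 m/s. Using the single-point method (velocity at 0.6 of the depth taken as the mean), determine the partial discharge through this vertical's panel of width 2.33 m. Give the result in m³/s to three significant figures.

2.21 m³/s

v̄ = v₀.₆ = 0.698 m/s
q = v̄ × d × w = 0.6980 × 1.36 × 2.33 = 2.212 m³/s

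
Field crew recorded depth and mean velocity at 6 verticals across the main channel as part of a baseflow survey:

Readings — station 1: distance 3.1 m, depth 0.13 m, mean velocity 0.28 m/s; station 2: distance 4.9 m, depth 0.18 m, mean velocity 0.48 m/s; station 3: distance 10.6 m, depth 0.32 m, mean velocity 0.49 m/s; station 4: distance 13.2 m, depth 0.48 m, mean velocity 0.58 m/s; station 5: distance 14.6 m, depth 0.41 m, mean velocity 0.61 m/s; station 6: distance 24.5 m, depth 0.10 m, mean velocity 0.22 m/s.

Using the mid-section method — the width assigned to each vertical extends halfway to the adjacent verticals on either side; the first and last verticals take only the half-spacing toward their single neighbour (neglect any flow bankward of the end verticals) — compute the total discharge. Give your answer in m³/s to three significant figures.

3.09 m³/s

w_1 = (4.9 − 3.1)/2 = 0.9 m; q_1 = 0.28 × 0.13 × 0.9 = 0.03276 m³/s
w_2 = (10.6 − 3.1)/2 = 3.75 m; q_2 = 0.48 × 0.18 × 3.75 = 0.3240 m³/s
w_3 = (13.2 − 4.9)/2 = 4.15 m; q_3 = 0.49 × 0.32 × 4.15 = 0.6507 m³/s
w_4 = (14.6 − 10.6)/2 = 2 m; q_4 = 0.58 × 0.48 × 2 = 0.5568 m³/s
w_5 = (24.5 − 13.2)/2 = 5.65 m; q_5 = 0.61 × 0.41 × 5.65 = 1.413 m³/s
w_6 = (24.5 − 14.6)/2 = 4.95 m; q_6 = 0.22 × 0.10 × 4.95 = 0.1089 m³/s
Q = Σ qᵢ = 3.086 m³/s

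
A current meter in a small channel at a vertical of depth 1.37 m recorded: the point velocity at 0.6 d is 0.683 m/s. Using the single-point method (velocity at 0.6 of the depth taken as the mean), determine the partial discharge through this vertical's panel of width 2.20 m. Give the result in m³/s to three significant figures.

2.06 m³/s

v̄ = v₀.₆ = 0.683 m/s
q = v̄ × d × w = 0.6830 × 1.37 × 2.20 = 2.059 m³/s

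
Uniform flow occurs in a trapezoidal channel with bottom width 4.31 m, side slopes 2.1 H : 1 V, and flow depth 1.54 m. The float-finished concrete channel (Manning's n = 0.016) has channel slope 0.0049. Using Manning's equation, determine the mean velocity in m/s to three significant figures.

A = (b + z·y)·y = (4.31 + 2.1×1.54)×1.54 = 11.62 m²
P = b + 2y√(1+z²) = 4.31 + 2×1.54×√(1+2.1²) = 11.47 m
R = A/P = 11.62/11.47 = 1.013 m
Q = (1/n)·A·R^(2/3)·S^(1/2) = (1/0.016) × 11.62 × 1.013^(2/3) × 0.0049^(1/2) = 51.25 m³/s
V = Q/A = 51.25/11.62 = 4.411 m/s

4.41 m/s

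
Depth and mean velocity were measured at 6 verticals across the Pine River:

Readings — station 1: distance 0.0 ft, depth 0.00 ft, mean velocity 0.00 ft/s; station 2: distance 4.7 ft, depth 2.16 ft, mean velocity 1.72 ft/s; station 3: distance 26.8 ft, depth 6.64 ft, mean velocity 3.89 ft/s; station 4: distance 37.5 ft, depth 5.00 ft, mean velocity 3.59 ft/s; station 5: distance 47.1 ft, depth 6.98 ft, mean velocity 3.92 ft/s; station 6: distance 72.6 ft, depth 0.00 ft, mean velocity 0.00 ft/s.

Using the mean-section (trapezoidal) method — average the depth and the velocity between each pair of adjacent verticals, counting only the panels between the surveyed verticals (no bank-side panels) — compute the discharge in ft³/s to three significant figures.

Panel 1-2: Δb = 4.7 ft, d̄ = (0.00+2.16)/2 = 1.08, v̄ = (0.00+1.72)/2 = 0.86 → q = 4.7×1.08×0.86 = 4.365 ft³/s
Panel 2-3: Δb = 22.1 ft, d̄ = (2.16+6.64)/2 = 4.4, v̄ = (1.72+3.89)/2 = 2.805 → q = 22.1×4.4×2.805 = 272.8 ft³/s
Panel 3-4: Δb = 10.7 ft, d̄ = (6.64+5.00)/2 = 5.82, v̄ = (3.89+3.59)/2 = 3.74 → q = 10.7×5.82×3.74 = 232.9 ft³/s
Panel 4-5: Δb = 9.6 ft, d̄ = (5.00+6.98)/2 = 5.99, v̄ = (3.59+3.92)/2 = 3.755 → q = 9.6×5.99×3.755 = 215.9 ft³/s
Panel 5-6: Δb = 25.5 ft, d̄ = (6.98+0.00)/2 = 3.49, v̄ = (3.92+0.00)/2 = 1.96 → q = 25.5×3.49×1.96 = 174.4 ft³/s
Q = Σ q = 900.4 ft³/s

900 ft³/s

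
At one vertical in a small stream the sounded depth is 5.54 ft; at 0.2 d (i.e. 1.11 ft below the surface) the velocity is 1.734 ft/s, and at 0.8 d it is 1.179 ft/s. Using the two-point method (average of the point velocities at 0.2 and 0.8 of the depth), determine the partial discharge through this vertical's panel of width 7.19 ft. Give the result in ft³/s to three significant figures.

v̄ = (1.734 + 1.179) / 2 = 1.457 ft/s
q = v̄ × d × w = 1.457 × 5.54 × 7.19 = 58.02 ft³/s

58.0 ft³/s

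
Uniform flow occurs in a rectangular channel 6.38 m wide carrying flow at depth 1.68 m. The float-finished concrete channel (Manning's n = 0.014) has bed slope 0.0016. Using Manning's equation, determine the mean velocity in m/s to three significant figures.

A = b·y = 6.38 × 1.68 = 10.72 m²
P = b + 2y = 6.38 + 2×1.68 = 9.740 m
R = A/P = 10.72/9.740 = 1.100 m
Q = (1/n)·A·R^(2/3)·S^(1/2) = (1/0.014) × 10.72 × 1.100^(2/3) × 0.0016^(1/2) = 32.64 m³/s
V = Q/A = 32.64/10.72 = 3.045 m/s

3.05 m/s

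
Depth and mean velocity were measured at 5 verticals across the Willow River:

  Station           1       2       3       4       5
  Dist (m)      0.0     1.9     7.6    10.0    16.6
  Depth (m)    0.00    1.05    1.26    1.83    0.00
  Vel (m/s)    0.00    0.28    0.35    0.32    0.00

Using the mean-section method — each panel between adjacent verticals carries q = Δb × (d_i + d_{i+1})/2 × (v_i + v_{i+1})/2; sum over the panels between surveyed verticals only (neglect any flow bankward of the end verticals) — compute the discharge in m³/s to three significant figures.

4.42 m³/s

Panel 1-2: Δb = 1.9 m, d̄ = (0.00+1.05)/2 = 0.525, v̄ = (0.00+0.28)/2 = 0.14 → q = 1.9×0.525×0.14 = 0.1397 m³/s
Panel 2-3: Δb = 5.7 m, d̄ = (1.05+1.26)/2 = 1.155, v̄ = (0.28+0.35)/2 = 0.315 → q = 5.7×1.155×0.315 = 2.074 m³/s
Panel 3-4: Δb = 2.4 m, d̄ = (1.26+1.83)/2 = 1.545, v̄ = (0.35+0.32)/2 = 0.335 → q = 2.4×1.545×0.335 = 1.242 m³/s
Panel 4-5: Δb = 6.6 m, d̄ = (1.83+0.00)/2 = 0.915, v̄ = (0.32+0.00)/2 = 0.16 → q = 6.6×0.915×0.16 = 0.9662 m³/s
Q = Σ q = 4.422 m³/s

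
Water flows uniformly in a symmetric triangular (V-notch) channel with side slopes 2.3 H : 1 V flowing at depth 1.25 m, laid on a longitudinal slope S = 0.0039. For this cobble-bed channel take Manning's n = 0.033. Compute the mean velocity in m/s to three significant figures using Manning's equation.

A = z·y² = 2.3×1.25² = 3.594 m²
P = 2y√(1+z²) = 2×1.25×√(1+2.3²) = 6.270 m
R = A/P = 3.594/6.270 = 0.5732 m
Q = (1/n)·A·R^(2/3)·S^(1/2) = (1/0.033) × 3.594 × 0.5732^(2/3) × 0.0039^(1/2) = 4.693 m³/s
V = Q/A = 4.693/3.594 = 1.306 m/s

1.31 m/s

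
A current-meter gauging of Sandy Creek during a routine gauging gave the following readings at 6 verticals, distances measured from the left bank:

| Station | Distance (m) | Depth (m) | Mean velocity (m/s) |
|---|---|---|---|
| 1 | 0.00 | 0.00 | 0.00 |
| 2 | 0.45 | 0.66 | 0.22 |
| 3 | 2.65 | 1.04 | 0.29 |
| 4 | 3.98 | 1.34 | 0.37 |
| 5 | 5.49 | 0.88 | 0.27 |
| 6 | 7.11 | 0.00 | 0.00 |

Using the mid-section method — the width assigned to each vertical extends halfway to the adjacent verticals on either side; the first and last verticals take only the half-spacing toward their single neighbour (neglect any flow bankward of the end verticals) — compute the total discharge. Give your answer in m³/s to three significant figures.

w_2 = (2.65 − 0.00)/2 = 1.325 m; q_2 = 0.22 × 0.66 × 1.325 = 0.1924 m³/s
w_3 = (3.98 − 0.45)/2 = 1.765 m; q_3 = 0.29 × 1.04 × 1.765 = 0.5323 m³/s
w_4 = (5.49 − 2.65)/2 = 1.42 m; q_4 = 0.37 × 1.34 × 1.42 = 0.7040 m³/s
w_5 = (7.11 − 3.98)/2 = 1.565 m; q_5 = 0.27 × 0.88 × 1.565 = 0.3718 m³/s
Stations 1, 6 contribute zero (depth or velocity is 0).
Q = Σ qᵢ = 1.801 m³/s

1.80 m³/s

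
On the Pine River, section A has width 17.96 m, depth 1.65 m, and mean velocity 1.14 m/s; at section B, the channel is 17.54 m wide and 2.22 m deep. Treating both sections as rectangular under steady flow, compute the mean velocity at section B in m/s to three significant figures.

Q = A₁V₁ = (17.96×1.65) × 1.14 = 33.78 m³/s
A₂ = 17.54 × 2.22 = 38.94 m²
V₂ = Q/A₂ = 33.78/38.94 = 0.8676 m/s

0.868 m/s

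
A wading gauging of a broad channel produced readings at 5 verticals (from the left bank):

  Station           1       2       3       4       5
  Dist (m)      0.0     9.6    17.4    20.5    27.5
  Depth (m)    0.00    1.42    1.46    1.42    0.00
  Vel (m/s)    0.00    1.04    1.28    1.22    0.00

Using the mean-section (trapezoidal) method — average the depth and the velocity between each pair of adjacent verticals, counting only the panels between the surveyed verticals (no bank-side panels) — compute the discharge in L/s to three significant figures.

25200 L/s

Panel 1-2: Δb = 9.6 m, d̄ = (0.00+1.42)/2 = 0.71, v̄ = (0.00+1.04)/2 = 0.52 → q = 9.6×0.71×0.52 = 3.544 m³/s
Panel 2-3: Δb = 7.8 m, d̄ = (1.42+1.46)/2 = 1.44, v̄ = (1.04+1.28)/2 = 1.16 → q = 7.8×1.44×1.16 = 13.03 m³/s
Panel 3-4: Δb = 3.1 m, d̄ = (1.46+1.42)/2 = 1.44, v̄ = (1.28+1.22)/2 = 1.25 → q = 3.1×1.44×1.25 = 5.580 m³/s
Panel 4-5: Δb = 7 m, d̄ = (1.42+0.00)/2 = 0.71, v̄ = (1.22+0.00)/2 = 0.61 → q = 7×0.71×0.61 = 3.032 m³/s
Q = Σ q = 25.19 m³/s
= 25.19 × 1000 = 25190 L/s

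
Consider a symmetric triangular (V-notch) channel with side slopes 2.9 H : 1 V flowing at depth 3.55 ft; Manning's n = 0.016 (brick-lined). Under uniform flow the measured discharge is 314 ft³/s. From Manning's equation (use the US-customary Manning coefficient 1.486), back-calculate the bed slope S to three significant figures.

A = z·y² = 2.9×3.55² = 36.55 ft²
P = 2y√(1+z²) = 2×3.55×√(1+2.9²) = 21.78 ft
R = A/P = 36.55/21.78 = 1.678 ft
S = (Q·n / (1.486·A·R^(2/3)))² = (314×0.016 / (1.486×36.55×1.412))² = 0.004292

0.00429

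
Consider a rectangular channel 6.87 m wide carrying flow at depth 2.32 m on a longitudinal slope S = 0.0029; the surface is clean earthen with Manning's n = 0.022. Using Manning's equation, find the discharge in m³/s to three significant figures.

48.5 m³/s

A = b·y = 6.87 × 2.32 = 15.94 m²
P = b + 2y = 6.87 + 2×2.32 = 11.51 m
R = A/P = 15.94/11.51 = 1.385 m
Q = (1/n)·A·R^(2/3)·S^(1/2) = (1/0.022) × 15.94 × 1.385^(2/3) × 0.0029^(1/2) = 48.47 m³/s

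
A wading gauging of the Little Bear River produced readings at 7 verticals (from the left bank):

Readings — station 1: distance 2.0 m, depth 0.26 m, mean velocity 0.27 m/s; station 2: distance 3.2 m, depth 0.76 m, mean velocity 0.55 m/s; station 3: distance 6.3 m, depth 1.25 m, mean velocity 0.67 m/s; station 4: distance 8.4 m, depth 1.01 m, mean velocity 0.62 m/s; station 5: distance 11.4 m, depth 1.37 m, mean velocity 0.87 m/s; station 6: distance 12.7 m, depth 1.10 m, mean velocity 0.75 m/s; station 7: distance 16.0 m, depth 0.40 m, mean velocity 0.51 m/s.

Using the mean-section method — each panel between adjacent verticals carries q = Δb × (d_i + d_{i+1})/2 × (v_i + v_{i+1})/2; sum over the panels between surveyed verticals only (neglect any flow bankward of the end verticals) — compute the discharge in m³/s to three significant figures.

Panel 1-2: Δb = 1.2 m, d̄ = (0.26+0.76)/2 = 0.51, v̄ = (0.27+0.55)/2 = 0.41 → q = 1.2×0.51×0.41 = 0.2509 m³/s
Panel 2-3: Δb = 3.1 m, d̄ = (0.76+1.25)/2 = 1.005, v̄ = (0.55+0.67)/2 = 0.61 → q = 3.1×1.005×0.61 = 1.900 m³/s
Panel 3-4: Δb = 2.1 m, d̄ = (1.25+1.01)/2 = 1.13, v̄ = (0.67+0.62)/2 = 0.645 → q = 2.1×1.13×0.645 = 1.531 m³/s
Panel 4-5: Δb = 3 m, d̄ = (1.01+1.37)/2 = 1.19, v̄ = (0.62+0.87)/2 = 0.745 → q = 3×1.19×0.745 = 2.660 m³/s
Panel 5-6: Δb = 1.3 m, d̄ = (1.37+1.10)/2 = 1.235, v̄ = (0.87+0.75)/2 = 0.81 → q = 1.3×1.235×0.81 = 1.300 m³/s
Panel 6-7: Δb = 3.3 m, d̄ = (1.10+0.40)/2 = 0.75, v̄ = (0.75+0.51)/2 = 0.63 → q = 3.3×0.75×0.63 = 1.559 m³/s
Q = Σ q = 9.201 m³/s

9.20 m³/s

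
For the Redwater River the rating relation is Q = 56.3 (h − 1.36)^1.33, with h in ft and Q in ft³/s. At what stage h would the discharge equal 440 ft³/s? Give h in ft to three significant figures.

6.05 ft

h − h₀ = (Q/C)^(1/b) = (440/56.3)^(1/1.33) = 4.692 ft
h = 1.36 + 4.692 = 6.052 ft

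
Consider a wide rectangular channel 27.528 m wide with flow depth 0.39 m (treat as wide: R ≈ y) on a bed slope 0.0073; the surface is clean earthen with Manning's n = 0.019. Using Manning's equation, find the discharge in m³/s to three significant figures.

A = b·y = 27.528 × 0.39 = 10.74 m²
Wide channel: R ≈ y = 0.39 m
Q = (1/n)·A·R^(2/3)·S^(1/2) = (1/0.019) × 10.74 × 0.3900^(2/3) × 0.0073^(1/2) = 25.77 m³/s

25.8 m³/s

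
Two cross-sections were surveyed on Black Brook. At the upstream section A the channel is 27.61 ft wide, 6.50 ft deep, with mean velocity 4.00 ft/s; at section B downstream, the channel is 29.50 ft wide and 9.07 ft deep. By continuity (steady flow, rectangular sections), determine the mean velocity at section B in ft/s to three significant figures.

Q = A₁V₁ = (27.61×6.50) × 4.00 = 717.9 ft³/s
A₂ = 29.50 × 9.07 = 267.6 ft²
V₂ = Q/A₂ = 717.9/267.6 = 2.683 ft/s

2.68 ft/s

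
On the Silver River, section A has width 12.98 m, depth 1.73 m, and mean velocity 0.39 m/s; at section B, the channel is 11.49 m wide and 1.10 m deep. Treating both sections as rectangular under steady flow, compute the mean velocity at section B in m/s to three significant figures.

Q = A₁V₁ = (12.98×1.73) × 0.39 = 8.758 m³/s
A₂ = 11.49 × 1.10 = 12.64 m²
V₂ = Q/A₂ = 8.758/12.64 = 0.6929 m/s

0.693 m/s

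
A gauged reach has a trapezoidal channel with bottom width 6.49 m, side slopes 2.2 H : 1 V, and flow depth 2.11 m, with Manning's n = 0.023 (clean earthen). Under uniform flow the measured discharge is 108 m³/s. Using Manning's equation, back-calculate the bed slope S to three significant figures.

0.00709

A = (b + z·y)·y = (6.49 + 2.2×2.11)×2.11 = 23.49 m²
P = b + 2y√(1+z²) = 6.49 + 2×2.11×√(1+2.2²) = 16.69 m
R = A/P = 23.49/16.69 = 1.408 m
S = (Q·n / (1·A·R^(2/3)))² = (108×0.023 / (1×23.49×1.256))² = 0.007090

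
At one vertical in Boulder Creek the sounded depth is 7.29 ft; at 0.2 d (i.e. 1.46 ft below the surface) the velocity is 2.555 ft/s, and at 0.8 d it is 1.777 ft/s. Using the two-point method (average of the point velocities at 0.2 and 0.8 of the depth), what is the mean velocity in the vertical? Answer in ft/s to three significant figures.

2.17 ft/s

v̄ = (2.555 + 1.777) / 2 = 2.166 ft/s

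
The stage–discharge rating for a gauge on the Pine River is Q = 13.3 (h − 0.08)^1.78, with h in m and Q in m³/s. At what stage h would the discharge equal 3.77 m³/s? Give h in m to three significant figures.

h − h₀ = (Q/C)^(1/b) = (3.77/13.3)^(1/1.78) = 0.4925 m
h = 0.08 + 0.4925 = 0.5725 m

0.573 m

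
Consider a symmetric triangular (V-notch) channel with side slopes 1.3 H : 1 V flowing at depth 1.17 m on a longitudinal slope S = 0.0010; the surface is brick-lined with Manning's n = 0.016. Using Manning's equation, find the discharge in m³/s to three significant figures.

2.11 m³/s

A = z·y² = 1.3×1.17² = 1.780 m²
P = 2y√(1+z²) = 2×1.17×√(1+1.3²) = 3.838 m
R = A/P = 1.780/3.838 = 0.4637 m
Q = (1/n)·A·R^(2/3)·S^(1/2) = (1/0.016) × 1.780 × 0.4637^(2/3) × 0.0010^(1/2) = 2.107 m³/s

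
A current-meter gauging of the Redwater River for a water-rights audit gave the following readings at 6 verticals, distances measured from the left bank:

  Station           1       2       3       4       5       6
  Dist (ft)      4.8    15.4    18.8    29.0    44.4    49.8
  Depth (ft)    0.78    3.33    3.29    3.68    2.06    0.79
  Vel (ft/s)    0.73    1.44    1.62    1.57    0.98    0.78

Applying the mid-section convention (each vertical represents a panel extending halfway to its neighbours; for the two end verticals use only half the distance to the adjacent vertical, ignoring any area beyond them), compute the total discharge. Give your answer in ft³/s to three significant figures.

169 ft³/s

w_1 = (15.4 − 4.8)/2 = 5.3 ft; q_1 = 0.73 × 0.78 × 5.3 = 3.018 ft³/s
w_2 = (18.8 − 4.8)/2 = 7 ft; q_2 = 1.44 × 3.33 × 7 = 33.57 ft³/s
w_3 = (29.0 − 15.4)/2 = 6.8 ft; q_3 = 1.62 × 3.29 × 6.8 = 36.24 ft³/s
w_4 = (44.4 − 18.8)/2 = 12.8 ft; q_4 = 1.57 × 3.68 × 12.8 = 73.95 ft³/s
w_5 = (49.8 − 29.0)/2 = 10.4 ft; q_5 = 0.98 × 2.06 × 10.4 = 21.00 ft³/s
w_6 = (49.8 − 44.4)/2 = 2.7 ft; q_6 = 0.78 × 0.79 × 2.7 = 1.664 ft³/s
Q = Σ qᵢ = 169.4 ft³/s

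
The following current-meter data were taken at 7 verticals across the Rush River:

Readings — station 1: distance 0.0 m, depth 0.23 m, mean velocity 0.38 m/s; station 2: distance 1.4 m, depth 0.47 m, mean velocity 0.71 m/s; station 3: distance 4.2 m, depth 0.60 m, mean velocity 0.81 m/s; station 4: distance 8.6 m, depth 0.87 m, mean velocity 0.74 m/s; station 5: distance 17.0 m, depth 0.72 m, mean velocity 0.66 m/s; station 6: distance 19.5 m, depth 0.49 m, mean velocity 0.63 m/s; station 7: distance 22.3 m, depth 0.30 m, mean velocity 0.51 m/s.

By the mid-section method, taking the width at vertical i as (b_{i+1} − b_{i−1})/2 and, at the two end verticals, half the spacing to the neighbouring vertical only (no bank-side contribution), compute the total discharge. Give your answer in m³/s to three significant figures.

10.3 m³/s

w_1 = (1.4 − 0.0)/2 = 0.7 m; q_1 = 0.38 × 0.23 × 0.7 = 0.06118 m³/s
w_2 = (4.2 − 0.0)/2 = 2.1 m; q_2 = 0.71 × 0.47 × 2.1 = 0.7008 m³/s
w_3 = (8.6 − 1.4)/2 = 3.6 m; q_3 = 0.81 × 0.60 × 3.6 = 1.750 m³/s
w_4 = (17.0 − 4.2)/2 = 6.4 m; q_4 = 0.74 × 0.87 × 6.4 = 4.120 m³/s
w_5 = (19.5 − 8.6)/2 = 5.45 m; q_5 = 0.66 × 0.72 × 5.45 = 2.590 m³/s
w_6 = (22.3 − 17.0)/2 = 2.65 m; q_6 = 0.63 × 0.49 × 2.65 = 0.8181 m³/s
w_7 = (22.3 − 19.5)/2 = 1.4 m; q_7 = 0.51 × 0.30 × 1.4 = 0.2142 m³/s
Q = Σ qᵢ = 10.25 m³/s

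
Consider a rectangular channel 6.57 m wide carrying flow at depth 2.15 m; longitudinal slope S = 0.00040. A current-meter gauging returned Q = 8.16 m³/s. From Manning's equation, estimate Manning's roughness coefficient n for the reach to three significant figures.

0.0412

A = b·y = 6.57 × 2.15 = 14.13 m²
P = b + 2y = 6.57 + 2×2.15 = 10.87 m
R = A/P = 14.13/10.87 = 1.299 m
n = (1/Q)·A·R^(2/3)·S^(1/2) = (1/8.16) × 14.13 × 1.191 × 0.02000 = 0.04123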